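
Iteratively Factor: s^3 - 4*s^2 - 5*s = (s - 5)*(s^2 + s) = s*(s - 5)*(s + 1)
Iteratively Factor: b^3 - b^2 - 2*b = (b)*(b^2 - b - 2) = b*(b + 1)*(b - 2)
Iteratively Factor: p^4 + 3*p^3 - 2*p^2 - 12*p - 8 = (p - 2)*(p^3 + 5*p^2 + 8*p + 4) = (p - 2)*(p + 2)*(p^2 + 3*p + 2) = (p - 2)*(p + 2)^2*(p + 1)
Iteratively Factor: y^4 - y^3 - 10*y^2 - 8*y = (y + 2)*(y^3 - 3*y^2 - 4*y) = (y + 1)*(y + 2)*(y^2 - 4*y) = y*(y + 1)*(y + 2)*(y - 4)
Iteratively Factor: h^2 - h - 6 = (h + 2)*(h - 3)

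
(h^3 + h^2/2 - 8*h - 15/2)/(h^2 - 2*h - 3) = h + 5/2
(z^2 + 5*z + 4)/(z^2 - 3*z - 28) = (z + 1)/(z - 7)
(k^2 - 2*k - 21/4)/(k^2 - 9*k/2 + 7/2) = (k + 3/2)/(k - 1)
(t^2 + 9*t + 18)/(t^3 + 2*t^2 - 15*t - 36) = (t + 6)/(t^2 - t - 12)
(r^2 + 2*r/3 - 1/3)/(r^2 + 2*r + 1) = (r - 1/3)/(r + 1)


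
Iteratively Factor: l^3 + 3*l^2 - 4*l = (l)*(l^2 + 3*l - 4) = l*(l - 1)*(l + 4)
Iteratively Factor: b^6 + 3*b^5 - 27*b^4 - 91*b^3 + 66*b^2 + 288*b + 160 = (b - 2)*(b^5 + 5*b^4 - 17*b^3 - 125*b^2 - 184*b - 80) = (b - 2)*(b + 4)*(b^4 + b^3 - 21*b^2 - 41*b - 20) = (b - 2)*(b + 1)*(b + 4)*(b^3 - 21*b - 20) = (b - 2)*(b + 1)*(b + 4)^2*(b^2 - 4*b - 5) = (b - 2)*(b + 1)^2*(b + 4)^2*(b - 5)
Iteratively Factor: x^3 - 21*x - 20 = (x - 5)*(x^2 + 5*x + 4) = (x - 5)*(x + 4)*(x + 1)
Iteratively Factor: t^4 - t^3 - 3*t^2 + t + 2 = (t - 1)*(t^3 - 3*t - 2) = (t - 2)*(t - 1)*(t^2 + 2*t + 1) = (t - 2)*(t - 1)*(t + 1)*(t + 1)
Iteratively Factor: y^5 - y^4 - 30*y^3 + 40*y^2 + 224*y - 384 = (y + 4)*(y^4 - 5*y^3 - 10*y^2 + 80*y - 96) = (y - 4)*(y + 4)*(y^3 - y^2 - 14*y + 24) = (y - 4)*(y - 2)*(y + 4)*(y^2 + y - 12) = (y - 4)*(y - 3)*(y - 2)*(y + 4)*(y + 4)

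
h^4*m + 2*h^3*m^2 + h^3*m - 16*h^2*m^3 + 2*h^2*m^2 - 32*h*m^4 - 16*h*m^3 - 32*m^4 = (h - 4*m)*(h + 2*m)*(h + 4*m)*(h*m + m)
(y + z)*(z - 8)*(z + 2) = y*z^2 - 6*y*z - 16*y + z^3 - 6*z^2 - 16*z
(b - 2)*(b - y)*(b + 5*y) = b^3 + 4*b^2*y - 2*b^2 - 5*b*y^2 - 8*b*y + 10*y^2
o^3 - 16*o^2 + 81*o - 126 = (o - 7)*(o - 6)*(o - 3)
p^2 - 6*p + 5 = (p - 5)*(p - 1)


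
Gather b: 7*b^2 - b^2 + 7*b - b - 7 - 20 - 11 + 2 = 6*b^2 + 6*b - 36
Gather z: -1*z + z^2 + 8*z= z^2 + 7*z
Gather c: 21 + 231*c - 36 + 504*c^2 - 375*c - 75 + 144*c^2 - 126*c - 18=648*c^2 - 270*c - 108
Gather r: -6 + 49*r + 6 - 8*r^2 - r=-8*r^2 + 48*r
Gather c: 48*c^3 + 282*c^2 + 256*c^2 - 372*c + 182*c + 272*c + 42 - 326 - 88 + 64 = 48*c^3 + 538*c^2 + 82*c - 308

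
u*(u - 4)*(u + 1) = u^3 - 3*u^2 - 4*u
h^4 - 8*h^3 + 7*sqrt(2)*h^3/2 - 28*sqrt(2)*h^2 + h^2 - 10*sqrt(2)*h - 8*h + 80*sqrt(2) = (h - 8)*(h - sqrt(2))*(h + 2*sqrt(2))*(h + 5*sqrt(2)/2)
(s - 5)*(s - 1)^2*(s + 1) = s^4 - 6*s^3 + 4*s^2 + 6*s - 5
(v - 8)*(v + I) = v^2 - 8*v + I*v - 8*I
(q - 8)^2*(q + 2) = q^3 - 14*q^2 + 32*q + 128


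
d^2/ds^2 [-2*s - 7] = 0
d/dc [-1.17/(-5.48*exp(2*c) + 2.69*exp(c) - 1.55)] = (3.1473 - 12.8232*exp(c))*exp(c)/(5.48*exp(2*c) - 2.69*exp(c) + 1.55)^2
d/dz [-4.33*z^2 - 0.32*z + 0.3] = -8.66*z - 0.32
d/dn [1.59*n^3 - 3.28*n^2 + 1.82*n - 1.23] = 4.77*n^2 - 6.56*n + 1.82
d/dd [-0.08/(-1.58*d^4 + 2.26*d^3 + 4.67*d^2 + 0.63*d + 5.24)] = (-0.5056*d^3 + 0.5424*d^2 + 0.7472*d + 0.0504)/(-1.58*d^4 + 2.26*d^3 + 4.67*d^2 + 0.63*d + 5.24)^2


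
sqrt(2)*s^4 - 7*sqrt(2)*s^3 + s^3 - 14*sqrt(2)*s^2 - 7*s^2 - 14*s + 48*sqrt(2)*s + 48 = (s - 8)*(s - 2)*(s + 3)*(sqrt(2)*s + 1)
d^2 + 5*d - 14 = (d - 2)*(d + 7)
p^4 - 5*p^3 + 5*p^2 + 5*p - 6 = (p - 3)*(p - 2)*(p - 1)*(p + 1)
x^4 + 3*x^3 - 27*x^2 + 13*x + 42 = (x - 3)*(x - 2)*(x + 1)*(x + 7)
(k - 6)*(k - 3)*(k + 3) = k^3 - 6*k^2 - 9*k + 54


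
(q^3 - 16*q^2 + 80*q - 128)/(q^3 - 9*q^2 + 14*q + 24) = (q^2 - 12*q + 32)/(q^2 - 5*q - 6)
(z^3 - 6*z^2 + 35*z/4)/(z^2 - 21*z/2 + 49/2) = z*(2*z - 5)/(2*(z - 7))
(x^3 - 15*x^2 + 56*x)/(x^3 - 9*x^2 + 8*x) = (x - 7)/(x - 1)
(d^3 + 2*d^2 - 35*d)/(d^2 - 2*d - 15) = d*(d + 7)/(d + 3)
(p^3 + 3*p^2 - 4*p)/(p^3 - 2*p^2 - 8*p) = (-p^2 - 3*p + 4)/(-p^2 + 2*p + 8)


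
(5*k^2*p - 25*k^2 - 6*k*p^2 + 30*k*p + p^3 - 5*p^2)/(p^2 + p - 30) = (5*k^2 - 6*k*p + p^2)/(p + 6)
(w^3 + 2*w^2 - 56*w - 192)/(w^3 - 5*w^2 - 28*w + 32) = (w + 6)/(w - 1)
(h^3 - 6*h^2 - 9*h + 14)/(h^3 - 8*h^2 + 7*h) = (h + 2)/h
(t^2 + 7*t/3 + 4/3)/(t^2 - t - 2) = (t + 4/3)/(t - 2)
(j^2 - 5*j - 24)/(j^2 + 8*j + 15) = (j - 8)/(j + 5)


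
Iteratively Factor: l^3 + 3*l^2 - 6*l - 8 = (l + 4)*(l^2 - l - 2) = (l - 2)*(l + 4)*(l + 1)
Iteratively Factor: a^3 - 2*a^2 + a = (a - 1)*(a^2 - a) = a*(a - 1)*(a - 1)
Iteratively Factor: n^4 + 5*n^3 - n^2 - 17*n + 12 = (n + 3)*(n^3 + 2*n^2 - 7*n + 4) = (n - 1)*(n + 3)*(n^2 + 3*n - 4) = (n - 1)^2*(n + 3)*(n + 4)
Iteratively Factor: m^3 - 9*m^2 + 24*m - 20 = (m - 2)*(m^2 - 7*m + 10) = (m - 2)^2*(m - 5)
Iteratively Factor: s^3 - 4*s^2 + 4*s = (s)*(s^2 - 4*s + 4) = s*(s - 2)*(s - 2)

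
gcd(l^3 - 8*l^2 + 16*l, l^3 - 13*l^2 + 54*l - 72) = l - 4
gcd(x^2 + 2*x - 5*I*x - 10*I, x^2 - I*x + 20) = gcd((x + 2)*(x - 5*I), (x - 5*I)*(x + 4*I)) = x - 5*I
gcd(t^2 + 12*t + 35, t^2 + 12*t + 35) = t^2 + 12*t + 35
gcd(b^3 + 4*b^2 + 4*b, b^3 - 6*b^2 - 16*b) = b^2 + 2*b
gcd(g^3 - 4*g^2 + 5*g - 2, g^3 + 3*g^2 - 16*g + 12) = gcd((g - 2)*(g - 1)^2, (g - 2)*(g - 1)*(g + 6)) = g^2 - 3*g + 2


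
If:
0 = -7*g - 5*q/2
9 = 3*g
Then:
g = 3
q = -42/5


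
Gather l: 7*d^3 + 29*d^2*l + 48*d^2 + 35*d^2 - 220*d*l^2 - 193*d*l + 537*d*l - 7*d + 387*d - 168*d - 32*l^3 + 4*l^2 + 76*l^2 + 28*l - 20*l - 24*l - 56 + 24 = 7*d^3 + 83*d^2 + 212*d - 32*l^3 + l^2*(80 - 220*d) + l*(29*d^2 + 344*d - 16) - 32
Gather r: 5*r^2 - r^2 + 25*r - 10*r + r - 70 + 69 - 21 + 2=4*r^2 + 16*r - 20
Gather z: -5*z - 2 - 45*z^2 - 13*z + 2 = -45*z^2 - 18*z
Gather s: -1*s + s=0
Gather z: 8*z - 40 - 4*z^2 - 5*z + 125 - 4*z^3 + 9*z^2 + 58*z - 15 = -4*z^3 + 5*z^2 + 61*z + 70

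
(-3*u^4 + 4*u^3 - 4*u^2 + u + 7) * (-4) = 12*u^4 - 16*u^3 + 16*u^2 - 4*u - 28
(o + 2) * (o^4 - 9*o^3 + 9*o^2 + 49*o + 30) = o^5 - 7*o^4 - 9*o^3 + 67*o^2 + 128*o + 60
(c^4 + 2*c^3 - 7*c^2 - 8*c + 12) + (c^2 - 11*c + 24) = c^4 + 2*c^3 - 6*c^2 - 19*c + 36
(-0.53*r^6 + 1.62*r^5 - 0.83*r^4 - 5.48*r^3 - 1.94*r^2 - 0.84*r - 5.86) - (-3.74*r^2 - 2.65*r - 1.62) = -0.53*r^6 + 1.62*r^5 - 0.83*r^4 - 5.48*r^3 + 1.8*r^2 + 1.81*r - 4.24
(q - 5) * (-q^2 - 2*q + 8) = -q^3 + 3*q^2 + 18*q - 40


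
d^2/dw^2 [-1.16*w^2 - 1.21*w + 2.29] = -2.32000000000000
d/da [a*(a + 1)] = 2*a + 1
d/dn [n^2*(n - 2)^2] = 4*n*(n - 2)*(n - 1)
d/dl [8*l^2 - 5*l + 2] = 16*l - 5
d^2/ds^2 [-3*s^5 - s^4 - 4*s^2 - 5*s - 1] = -60*s^3 - 12*s^2 - 8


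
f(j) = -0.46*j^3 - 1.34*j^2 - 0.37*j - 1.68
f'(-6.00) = -33.97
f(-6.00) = 51.66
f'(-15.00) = -270.67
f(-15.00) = 1254.87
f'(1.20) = -5.57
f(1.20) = -4.85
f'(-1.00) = 0.93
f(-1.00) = -2.19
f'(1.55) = -7.84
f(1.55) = -7.19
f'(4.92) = -46.96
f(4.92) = -90.72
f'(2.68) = -17.46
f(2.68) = -21.15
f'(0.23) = -1.06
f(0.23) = -1.84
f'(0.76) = -3.20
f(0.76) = -2.94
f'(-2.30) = -1.51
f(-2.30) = -2.32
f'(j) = -1.38*j^2 - 2.68*j - 0.37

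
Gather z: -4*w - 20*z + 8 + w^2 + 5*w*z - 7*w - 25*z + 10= w^2 - 11*w + z*(5*w - 45) + 18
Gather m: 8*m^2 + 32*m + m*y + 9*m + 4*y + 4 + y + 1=8*m^2 + m*(y + 41) + 5*y + 5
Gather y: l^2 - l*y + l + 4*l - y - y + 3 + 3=l^2 + 5*l + y*(-l - 2) + 6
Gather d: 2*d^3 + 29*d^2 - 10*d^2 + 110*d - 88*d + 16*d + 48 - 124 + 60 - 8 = 2*d^3 + 19*d^2 + 38*d - 24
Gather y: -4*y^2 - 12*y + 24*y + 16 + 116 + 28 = -4*y^2 + 12*y + 160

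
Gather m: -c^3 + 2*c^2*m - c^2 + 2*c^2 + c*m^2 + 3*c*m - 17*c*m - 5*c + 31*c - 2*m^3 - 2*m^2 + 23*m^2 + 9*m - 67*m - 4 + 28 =-c^3 + c^2 + 26*c - 2*m^3 + m^2*(c + 21) + m*(2*c^2 - 14*c - 58) + 24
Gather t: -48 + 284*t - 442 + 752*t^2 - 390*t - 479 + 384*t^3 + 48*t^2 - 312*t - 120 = 384*t^3 + 800*t^2 - 418*t - 1089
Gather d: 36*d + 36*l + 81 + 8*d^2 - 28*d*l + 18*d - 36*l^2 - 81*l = 8*d^2 + d*(54 - 28*l) - 36*l^2 - 45*l + 81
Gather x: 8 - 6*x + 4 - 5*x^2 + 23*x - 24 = -5*x^2 + 17*x - 12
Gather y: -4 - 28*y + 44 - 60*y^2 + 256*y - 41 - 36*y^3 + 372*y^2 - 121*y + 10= -36*y^3 + 312*y^2 + 107*y + 9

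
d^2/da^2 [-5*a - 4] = 0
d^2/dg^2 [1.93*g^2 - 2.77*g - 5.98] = 3.86000000000000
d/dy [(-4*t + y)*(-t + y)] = -5*t + 2*y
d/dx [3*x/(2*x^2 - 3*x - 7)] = 3*(-2*x^2 - 7)/(4*x^4 - 12*x^3 - 19*x^2 + 42*x + 49)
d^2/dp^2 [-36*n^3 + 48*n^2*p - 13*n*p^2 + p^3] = -26*n + 6*p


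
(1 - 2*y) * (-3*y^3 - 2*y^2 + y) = 6*y^4 + y^3 - 4*y^2 + y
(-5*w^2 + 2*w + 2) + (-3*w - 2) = -5*w^2 - w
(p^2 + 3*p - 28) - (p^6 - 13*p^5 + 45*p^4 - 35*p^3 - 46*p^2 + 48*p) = -p^6 + 13*p^5 - 45*p^4 + 35*p^3 + 47*p^2 - 45*p - 28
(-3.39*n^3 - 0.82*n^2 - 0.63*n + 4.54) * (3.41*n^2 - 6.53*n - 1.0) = -11.5599*n^5 + 19.3405*n^4 + 6.5963*n^3 + 20.4153*n^2 - 29.0162*n - 4.54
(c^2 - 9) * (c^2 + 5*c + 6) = c^4 + 5*c^3 - 3*c^2 - 45*c - 54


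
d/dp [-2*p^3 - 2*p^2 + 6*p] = -6*p^2 - 4*p + 6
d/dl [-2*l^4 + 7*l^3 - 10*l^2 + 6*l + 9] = -8*l^3 + 21*l^2 - 20*l + 6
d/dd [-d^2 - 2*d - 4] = -2*d - 2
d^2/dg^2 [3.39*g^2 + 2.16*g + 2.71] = 6.78000000000000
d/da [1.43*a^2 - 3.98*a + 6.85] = 2.86*a - 3.98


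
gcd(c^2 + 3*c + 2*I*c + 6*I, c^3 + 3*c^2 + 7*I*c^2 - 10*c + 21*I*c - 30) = c^2 + c*(3 + 2*I) + 6*I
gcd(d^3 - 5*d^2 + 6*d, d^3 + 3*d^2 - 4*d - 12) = d - 2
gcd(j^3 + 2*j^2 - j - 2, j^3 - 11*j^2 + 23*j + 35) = j + 1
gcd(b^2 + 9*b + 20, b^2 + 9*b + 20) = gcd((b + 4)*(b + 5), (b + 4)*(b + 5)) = b^2 + 9*b + 20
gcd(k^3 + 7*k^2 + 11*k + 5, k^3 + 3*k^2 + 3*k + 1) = k^2 + 2*k + 1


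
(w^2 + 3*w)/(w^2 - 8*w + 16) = w*(w + 3)/(w^2 - 8*w + 16)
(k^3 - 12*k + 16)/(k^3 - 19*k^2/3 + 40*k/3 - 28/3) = 3*(k + 4)/(3*k - 7)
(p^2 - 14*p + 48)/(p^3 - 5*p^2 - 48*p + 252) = (p - 8)/(p^2 + p - 42)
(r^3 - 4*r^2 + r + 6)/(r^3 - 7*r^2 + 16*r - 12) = (r + 1)/(r - 2)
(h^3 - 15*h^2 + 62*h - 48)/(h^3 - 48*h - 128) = (h^2 - 7*h + 6)/(h^2 + 8*h + 16)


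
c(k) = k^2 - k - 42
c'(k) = 2*k - 1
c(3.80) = -31.36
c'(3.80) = 6.60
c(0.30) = -42.21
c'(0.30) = -0.40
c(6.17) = -10.10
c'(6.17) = 11.34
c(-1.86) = -36.68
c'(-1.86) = -4.72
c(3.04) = -35.80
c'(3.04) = 5.08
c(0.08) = -42.07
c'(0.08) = -0.84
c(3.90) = -30.69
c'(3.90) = 6.80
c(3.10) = -35.49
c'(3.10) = 5.20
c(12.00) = 90.00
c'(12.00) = 23.00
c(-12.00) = 114.00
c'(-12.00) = -25.00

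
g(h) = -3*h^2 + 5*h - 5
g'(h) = 5 - 6*h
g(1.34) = -3.69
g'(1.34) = -3.04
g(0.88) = -2.92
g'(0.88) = -0.28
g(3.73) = -28.09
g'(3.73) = -17.38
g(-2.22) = -30.89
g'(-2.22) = 18.32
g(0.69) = -2.98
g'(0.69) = 0.86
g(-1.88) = -25.00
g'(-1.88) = 16.28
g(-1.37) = -17.48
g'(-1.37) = 13.22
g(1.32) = -3.63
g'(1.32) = -2.92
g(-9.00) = -293.00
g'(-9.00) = 59.00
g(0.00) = -5.00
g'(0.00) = 5.00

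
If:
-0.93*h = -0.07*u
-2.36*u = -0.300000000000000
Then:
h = 0.01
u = 0.13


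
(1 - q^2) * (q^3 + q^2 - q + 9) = -q^5 - q^4 + 2*q^3 - 8*q^2 - q + 9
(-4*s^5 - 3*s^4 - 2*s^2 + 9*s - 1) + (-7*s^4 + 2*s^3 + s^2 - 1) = -4*s^5 - 10*s^4 + 2*s^3 - s^2 + 9*s - 2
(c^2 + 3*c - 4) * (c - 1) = c^3 + 2*c^2 - 7*c + 4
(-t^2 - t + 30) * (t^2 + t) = -t^4 - 2*t^3 + 29*t^2 + 30*t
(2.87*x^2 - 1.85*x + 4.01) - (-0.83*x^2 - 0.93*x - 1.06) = 3.7*x^2 - 0.92*x + 5.07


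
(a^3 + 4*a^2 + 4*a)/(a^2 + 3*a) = (a^2 + 4*a + 4)/(a + 3)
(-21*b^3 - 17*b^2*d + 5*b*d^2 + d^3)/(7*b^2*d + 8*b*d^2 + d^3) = (-3*b + d)/d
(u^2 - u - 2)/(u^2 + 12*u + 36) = (u^2 - u - 2)/(u^2 + 12*u + 36)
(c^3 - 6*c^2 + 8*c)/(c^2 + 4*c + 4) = c*(c^2 - 6*c + 8)/(c^2 + 4*c + 4)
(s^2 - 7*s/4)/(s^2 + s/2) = (4*s - 7)/(2*(2*s + 1))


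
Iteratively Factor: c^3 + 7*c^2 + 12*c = (c)*(c^2 + 7*c + 12) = c*(c + 4)*(c + 3)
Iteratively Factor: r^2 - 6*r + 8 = (r - 2)*(r - 4)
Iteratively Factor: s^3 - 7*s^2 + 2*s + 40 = (s - 4)*(s^2 - 3*s - 10) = (s - 5)*(s - 4)*(s + 2)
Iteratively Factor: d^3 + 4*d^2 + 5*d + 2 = (d + 2)*(d^2 + 2*d + 1) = (d + 1)*(d + 2)*(d + 1)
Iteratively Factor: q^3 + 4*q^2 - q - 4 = (q + 4)*(q^2 - 1) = (q - 1)*(q + 4)*(q + 1)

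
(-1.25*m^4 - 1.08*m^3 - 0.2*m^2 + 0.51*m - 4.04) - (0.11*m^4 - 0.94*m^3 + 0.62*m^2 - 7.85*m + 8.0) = -1.36*m^4 - 0.14*m^3 - 0.82*m^2 + 8.36*m - 12.04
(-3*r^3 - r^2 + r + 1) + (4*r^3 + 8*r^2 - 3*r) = r^3 + 7*r^2 - 2*r + 1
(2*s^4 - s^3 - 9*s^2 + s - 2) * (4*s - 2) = 8*s^5 - 8*s^4 - 34*s^3 + 22*s^2 - 10*s + 4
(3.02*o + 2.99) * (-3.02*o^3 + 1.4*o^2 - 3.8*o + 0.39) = -9.1204*o^4 - 4.8018*o^3 - 7.29*o^2 - 10.1842*o + 1.1661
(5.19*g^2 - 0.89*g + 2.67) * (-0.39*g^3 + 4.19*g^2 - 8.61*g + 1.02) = -2.0241*g^5 + 22.0932*g^4 - 49.4563*g^3 + 24.144*g^2 - 23.8965*g + 2.7234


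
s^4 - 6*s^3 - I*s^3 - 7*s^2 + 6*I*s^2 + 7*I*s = s*(s - 7)*(s + 1)*(s - I)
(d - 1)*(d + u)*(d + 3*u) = d^3 + 4*d^2*u - d^2 + 3*d*u^2 - 4*d*u - 3*u^2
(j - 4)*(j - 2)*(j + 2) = j^3 - 4*j^2 - 4*j + 16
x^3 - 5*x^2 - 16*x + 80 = (x - 5)*(x - 4)*(x + 4)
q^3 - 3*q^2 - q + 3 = (q - 3)*(q - 1)*(q + 1)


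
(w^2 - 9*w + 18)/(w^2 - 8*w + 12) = (w - 3)/(w - 2)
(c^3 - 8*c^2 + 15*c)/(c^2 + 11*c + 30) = c*(c^2 - 8*c + 15)/(c^2 + 11*c + 30)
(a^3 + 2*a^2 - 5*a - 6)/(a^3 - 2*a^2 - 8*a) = (-a^3 - 2*a^2 + 5*a + 6)/(a*(-a^2 + 2*a + 8))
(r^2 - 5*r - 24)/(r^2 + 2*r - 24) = (r^2 - 5*r - 24)/(r^2 + 2*r - 24)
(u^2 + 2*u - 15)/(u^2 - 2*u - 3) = (u + 5)/(u + 1)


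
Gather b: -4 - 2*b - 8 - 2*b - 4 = -4*b - 16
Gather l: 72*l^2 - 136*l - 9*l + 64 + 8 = 72*l^2 - 145*l + 72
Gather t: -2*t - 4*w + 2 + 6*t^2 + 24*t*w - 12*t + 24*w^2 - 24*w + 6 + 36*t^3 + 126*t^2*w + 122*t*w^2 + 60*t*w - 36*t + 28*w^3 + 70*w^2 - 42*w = 36*t^3 + t^2*(126*w + 6) + t*(122*w^2 + 84*w - 50) + 28*w^3 + 94*w^2 - 70*w + 8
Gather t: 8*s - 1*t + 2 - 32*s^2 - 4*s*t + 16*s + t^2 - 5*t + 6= -32*s^2 + 24*s + t^2 + t*(-4*s - 6) + 8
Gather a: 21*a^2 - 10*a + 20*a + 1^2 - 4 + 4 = 21*a^2 + 10*a + 1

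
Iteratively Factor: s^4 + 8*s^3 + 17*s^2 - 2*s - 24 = (s + 2)*(s^3 + 6*s^2 + 5*s - 12) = (s + 2)*(s + 4)*(s^2 + 2*s - 3) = (s - 1)*(s + 2)*(s + 4)*(s + 3)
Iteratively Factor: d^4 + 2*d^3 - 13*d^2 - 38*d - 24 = (d + 3)*(d^3 - d^2 - 10*d - 8) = (d + 1)*(d + 3)*(d^2 - 2*d - 8) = (d - 4)*(d + 1)*(d + 3)*(d + 2)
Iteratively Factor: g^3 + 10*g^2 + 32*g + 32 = (g + 2)*(g^2 + 8*g + 16) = (g + 2)*(g + 4)*(g + 4)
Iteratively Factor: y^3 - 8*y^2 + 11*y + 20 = (y - 4)*(y^2 - 4*y - 5) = (y - 5)*(y - 4)*(y + 1)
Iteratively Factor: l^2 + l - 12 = (l + 4)*(l - 3)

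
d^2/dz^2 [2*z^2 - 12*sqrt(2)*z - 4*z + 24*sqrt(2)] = 4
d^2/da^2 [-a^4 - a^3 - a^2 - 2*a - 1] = -12*a^2 - 6*a - 2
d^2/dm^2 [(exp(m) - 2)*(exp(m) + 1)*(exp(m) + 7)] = (9*exp(2*m) + 24*exp(m) - 9)*exp(m)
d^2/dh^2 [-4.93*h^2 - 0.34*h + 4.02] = -9.86000000000000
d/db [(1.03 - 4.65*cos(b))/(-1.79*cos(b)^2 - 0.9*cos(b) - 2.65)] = (8.3235*cos(b)^2 - 3.6874*cos(b) - 13.2495)*sin(b)/(3.2041*cos(b)^4 + 3.222*cos(b)^3 + 10.297*cos(b)^2 + 4.77*cos(b) + 7.0225)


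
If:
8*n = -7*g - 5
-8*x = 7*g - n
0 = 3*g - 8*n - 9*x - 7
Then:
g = 83/1207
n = -827/1207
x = -176/1207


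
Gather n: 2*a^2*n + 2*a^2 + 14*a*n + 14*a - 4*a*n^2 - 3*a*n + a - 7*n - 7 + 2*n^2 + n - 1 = 2*a^2 + 15*a + n^2*(2 - 4*a) + n*(2*a^2 + 11*a - 6) - 8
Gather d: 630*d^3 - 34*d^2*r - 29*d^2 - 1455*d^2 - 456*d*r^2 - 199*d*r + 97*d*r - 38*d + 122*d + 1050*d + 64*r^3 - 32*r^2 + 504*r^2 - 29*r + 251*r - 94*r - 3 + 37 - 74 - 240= 630*d^3 + d^2*(-34*r - 1484) + d*(-456*r^2 - 102*r + 1134) + 64*r^3 + 472*r^2 + 128*r - 280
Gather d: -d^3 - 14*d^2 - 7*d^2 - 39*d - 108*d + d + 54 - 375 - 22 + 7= -d^3 - 21*d^2 - 146*d - 336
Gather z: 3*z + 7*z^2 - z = 7*z^2 + 2*z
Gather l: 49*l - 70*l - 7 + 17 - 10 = -21*l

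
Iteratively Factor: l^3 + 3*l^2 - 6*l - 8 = (l + 1)*(l^2 + 2*l - 8) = (l - 2)*(l + 1)*(l + 4)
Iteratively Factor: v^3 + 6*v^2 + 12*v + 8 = (v + 2)*(v^2 + 4*v + 4) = (v + 2)^2*(v + 2)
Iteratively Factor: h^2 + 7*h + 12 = (h + 3)*(h + 4)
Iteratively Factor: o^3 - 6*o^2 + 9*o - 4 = (o - 1)*(o^2 - 5*o + 4) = (o - 4)*(o - 1)*(o - 1)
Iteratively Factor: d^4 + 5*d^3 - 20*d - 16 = (d + 1)*(d^3 + 4*d^2 - 4*d - 16) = (d + 1)*(d + 2)*(d^2 + 2*d - 8) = (d + 1)*(d + 2)*(d + 4)*(d - 2)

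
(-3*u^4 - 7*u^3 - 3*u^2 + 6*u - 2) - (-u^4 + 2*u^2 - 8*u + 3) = -2*u^4 - 7*u^3 - 5*u^2 + 14*u - 5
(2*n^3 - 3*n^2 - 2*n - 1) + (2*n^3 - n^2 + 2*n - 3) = 4*n^3 - 4*n^2 - 4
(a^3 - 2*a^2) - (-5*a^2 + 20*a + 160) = a^3 + 3*a^2 - 20*a - 160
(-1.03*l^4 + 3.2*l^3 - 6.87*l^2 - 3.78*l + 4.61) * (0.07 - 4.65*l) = 4.7895*l^5 - 14.9521*l^4 + 32.1695*l^3 + 17.0961*l^2 - 21.7011*l + 0.3227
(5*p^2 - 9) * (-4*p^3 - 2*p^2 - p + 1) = -20*p^5 - 10*p^4 + 31*p^3 + 23*p^2 + 9*p - 9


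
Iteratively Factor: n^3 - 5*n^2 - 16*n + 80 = (n - 5)*(n^2 - 16) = (n - 5)*(n + 4)*(n - 4)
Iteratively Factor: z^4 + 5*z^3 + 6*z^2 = (z + 2)*(z^3 + 3*z^2) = z*(z + 2)*(z^2 + 3*z) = z^2*(z + 2)*(z + 3)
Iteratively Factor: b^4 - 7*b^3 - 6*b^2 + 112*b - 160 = (b + 4)*(b^3 - 11*b^2 + 38*b - 40) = (b - 5)*(b + 4)*(b^2 - 6*b + 8) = (b - 5)*(b - 2)*(b + 4)*(b - 4)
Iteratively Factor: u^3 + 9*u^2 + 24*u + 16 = (u + 4)*(u^2 + 5*u + 4) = (u + 1)*(u + 4)*(u + 4)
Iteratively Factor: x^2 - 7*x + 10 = (x - 5)*(x - 2)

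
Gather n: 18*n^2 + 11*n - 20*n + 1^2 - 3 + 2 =18*n^2 - 9*n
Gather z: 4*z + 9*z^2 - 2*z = 9*z^2 + 2*z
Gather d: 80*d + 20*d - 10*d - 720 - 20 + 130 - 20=90*d - 630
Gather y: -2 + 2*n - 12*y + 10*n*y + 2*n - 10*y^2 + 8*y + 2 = 4*n - 10*y^2 + y*(10*n - 4)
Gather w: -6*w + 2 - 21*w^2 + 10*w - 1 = -21*w^2 + 4*w + 1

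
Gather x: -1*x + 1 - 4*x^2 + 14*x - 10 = -4*x^2 + 13*x - 9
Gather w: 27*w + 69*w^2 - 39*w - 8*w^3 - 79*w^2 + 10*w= -8*w^3 - 10*w^2 - 2*w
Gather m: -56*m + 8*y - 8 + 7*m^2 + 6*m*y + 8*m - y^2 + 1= 7*m^2 + m*(6*y - 48) - y^2 + 8*y - 7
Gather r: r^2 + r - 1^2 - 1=r^2 + r - 2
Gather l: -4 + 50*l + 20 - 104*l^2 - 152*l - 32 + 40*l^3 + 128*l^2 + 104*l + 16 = 40*l^3 + 24*l^2 + 2*l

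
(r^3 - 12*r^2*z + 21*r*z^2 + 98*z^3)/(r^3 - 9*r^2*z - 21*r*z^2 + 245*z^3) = (r + 2*z)/(r + 5*z)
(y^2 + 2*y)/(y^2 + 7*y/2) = 2*(y + 2)/(2*y + 7)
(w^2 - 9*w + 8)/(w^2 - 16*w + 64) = (w - 1)/(w - 8)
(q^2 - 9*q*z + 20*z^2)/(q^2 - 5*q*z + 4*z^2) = (-q + 5*z)/(-q + z)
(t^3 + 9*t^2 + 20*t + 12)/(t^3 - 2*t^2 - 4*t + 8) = (t^2 + 7*t + 6)/(t^2 - 4*t + 4)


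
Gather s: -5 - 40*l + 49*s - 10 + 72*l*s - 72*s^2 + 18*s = -40*l - 72*s^2 + s*(72*l + 67) - 15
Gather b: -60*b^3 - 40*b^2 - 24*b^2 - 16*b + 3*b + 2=-60*b^3 - 64*b^2 - 13*b + 2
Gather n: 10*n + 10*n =20*n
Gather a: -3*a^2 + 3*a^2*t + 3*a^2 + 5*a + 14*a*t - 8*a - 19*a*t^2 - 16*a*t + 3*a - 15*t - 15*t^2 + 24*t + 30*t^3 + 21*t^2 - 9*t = 3*a^2*t + a*(-19*t^2 - 2*t) + 30*t^3 + 6*t^2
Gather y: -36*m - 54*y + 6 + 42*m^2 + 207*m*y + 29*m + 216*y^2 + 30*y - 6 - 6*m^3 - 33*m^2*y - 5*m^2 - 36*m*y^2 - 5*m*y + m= -6*m^3 + 37*m^2 - 6*m + y^2*(216 - 36*m) + y*(-33*m^2 + 202*m - 24)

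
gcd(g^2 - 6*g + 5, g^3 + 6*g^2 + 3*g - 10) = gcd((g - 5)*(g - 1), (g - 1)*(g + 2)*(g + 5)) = g - 1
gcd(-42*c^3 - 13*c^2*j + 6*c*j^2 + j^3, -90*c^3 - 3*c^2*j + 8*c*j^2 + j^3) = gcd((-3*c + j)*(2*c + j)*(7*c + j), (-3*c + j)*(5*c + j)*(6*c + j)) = 3*c - j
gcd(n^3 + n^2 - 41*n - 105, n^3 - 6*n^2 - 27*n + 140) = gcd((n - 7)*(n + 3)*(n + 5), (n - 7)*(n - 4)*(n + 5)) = n^2 - 2*n - 35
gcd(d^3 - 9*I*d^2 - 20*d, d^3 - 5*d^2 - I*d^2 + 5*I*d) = d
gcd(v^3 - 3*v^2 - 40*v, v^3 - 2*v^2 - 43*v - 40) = v^2 - 3*v - 40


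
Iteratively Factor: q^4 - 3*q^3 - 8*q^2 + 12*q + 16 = (q - 2)*(q^3 - q^2 - 10*q - 8) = (q - 4)*(q - 2)*(q^2 + 3*q + 2) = (q - 4)*(q - 2)*(q + 2)*(q + 1)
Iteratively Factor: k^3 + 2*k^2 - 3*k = (k - 1)*(k^2 + 3*k) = k*(k - 1)*(k + 3)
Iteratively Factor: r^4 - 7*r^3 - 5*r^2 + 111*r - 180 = (r - 3)*(r^3 - 4*r^2 - 17*r + 60) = (r - 3)^2*(r^2 - r - 20) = (r - 5)*(r - 3)^2*(r + 4)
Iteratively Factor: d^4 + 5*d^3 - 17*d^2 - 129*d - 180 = (d + 3)*(d^3 + 2*d^2 - 23*d - 60) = (d + 3)*(d + 4)*(d^2 - 2*d - 15) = (d + 3)^2*(d + 4)*(d - 5)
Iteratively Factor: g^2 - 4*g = (g)*(g - 4)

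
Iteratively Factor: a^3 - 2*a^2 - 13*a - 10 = (a + 2)*(a^2 - 4*a - 5) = (a + 1)*(a + 2)*(a - 5)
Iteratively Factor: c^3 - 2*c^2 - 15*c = (c + 3)*(c^2 - 5*c) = (c - 5)*(c + 3)*(c)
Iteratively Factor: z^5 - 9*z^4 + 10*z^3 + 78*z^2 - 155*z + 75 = (z - 1)*(z^4 - 8*z^3 + 2*z^2 + 80*z - 75) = (z - 1)^2*(z^3 - 7*z^2 - 5*z + 75) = (z - 5)*(z - 1)^2*(z^2 - 2*z - 15) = (z - 5)*(z - 1)^2*(z + 3)*(z - 5)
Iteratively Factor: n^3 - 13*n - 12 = (n + 3)*(n^2 - 3*n - 4) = (n + 1)*(n + 3)*(n - 4)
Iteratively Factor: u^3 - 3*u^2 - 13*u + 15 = (u - 1)*(u^2 - 2*u - 15) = (u - 1)*(u + 3)*(u - 5)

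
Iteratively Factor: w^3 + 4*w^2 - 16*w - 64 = (w + 4)*(w^2 - 16) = (w - 4)*(w + 4)*(w + 4)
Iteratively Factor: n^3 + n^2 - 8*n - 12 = (n + 2)*(n^2 - n - 6) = (n + 2)^2*(n - 3)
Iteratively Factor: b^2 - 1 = (b - 1)*(b + 1)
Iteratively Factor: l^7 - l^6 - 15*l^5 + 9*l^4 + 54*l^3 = (l + 2)*(l^6 - 3*l^5 - 9*l^4 + 27*l^3) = l*(l + 2)*(l^5 - 3*l^4 - 9*l^3 + 27*l^2) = l^2*(l + 2)*(l^4 - 3*l^3 - 9*l^2 + 27*l) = l^3*(l + 2)*(l^3 - 3*l^2 - 9*l + 27) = l^3*(l + 2)*(l + 3)*(l^2 - 6*l + 9) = l^3*(l - 3)*(l + 2)*(l + 3)*(l - 3)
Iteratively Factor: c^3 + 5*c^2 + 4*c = (c + 4)*(c^2 + c) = c*(c + 4)*(c + 1)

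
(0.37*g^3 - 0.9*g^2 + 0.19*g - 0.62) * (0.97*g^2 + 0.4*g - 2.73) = 0.3589*g^5 - 0.725*g^4 - 1.1858*g^3 + 1.9316*g^2 - 0.7667*g + 1.6926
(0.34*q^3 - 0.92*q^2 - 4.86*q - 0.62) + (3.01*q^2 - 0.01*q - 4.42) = 0.34*q^3 + 2.09*q^2 - 4.87*q - 5.04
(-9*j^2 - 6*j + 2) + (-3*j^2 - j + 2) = -12*j^2 - 7*j + 4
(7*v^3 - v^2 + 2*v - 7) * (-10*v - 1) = -70*v^4 + 3*v^3 - 19*v^2 + 68*v + 7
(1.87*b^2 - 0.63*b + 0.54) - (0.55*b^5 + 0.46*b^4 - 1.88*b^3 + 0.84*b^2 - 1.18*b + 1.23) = -0.55*b^5 - 0.46*b^4 + 1.88*b^3 + 1.03*b^2 + 0.55*b - 0.69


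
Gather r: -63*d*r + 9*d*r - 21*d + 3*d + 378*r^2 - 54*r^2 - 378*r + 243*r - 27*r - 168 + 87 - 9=-18*d + 324*r^2 + r*(-54*d - 162) - 90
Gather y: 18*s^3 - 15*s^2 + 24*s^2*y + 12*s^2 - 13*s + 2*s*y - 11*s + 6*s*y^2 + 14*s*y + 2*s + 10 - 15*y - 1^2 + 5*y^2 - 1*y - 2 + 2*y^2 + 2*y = 18*s^3 - 3*s^2 - 22*s + y^2*(6*s + 7) + y*(24*s^2 + 16*s - 14) + 7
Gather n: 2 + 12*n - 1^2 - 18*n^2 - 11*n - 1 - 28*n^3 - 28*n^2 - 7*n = -28*n^3 - 46*n^2 - 6*n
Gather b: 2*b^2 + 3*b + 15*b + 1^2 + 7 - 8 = 2*b^2 + 18*b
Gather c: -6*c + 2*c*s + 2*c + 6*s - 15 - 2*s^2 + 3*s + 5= c*(2*s - 4) - 2*s^2 + 9*s - 10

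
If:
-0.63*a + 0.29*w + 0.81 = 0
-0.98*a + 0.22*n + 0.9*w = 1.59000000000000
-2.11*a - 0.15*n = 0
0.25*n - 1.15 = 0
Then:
No Solution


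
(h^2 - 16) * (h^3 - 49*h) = h^5 - 65*h^3 + 784*h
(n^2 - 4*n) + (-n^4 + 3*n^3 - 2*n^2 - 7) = -n^4 + 3*n^3 - n^2 - 4*n - 7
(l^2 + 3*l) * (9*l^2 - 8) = 9*l^4 + 27*l^3 - 8*l^2 - 24*l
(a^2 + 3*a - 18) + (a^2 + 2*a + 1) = 2*a^2 + 5*a - 17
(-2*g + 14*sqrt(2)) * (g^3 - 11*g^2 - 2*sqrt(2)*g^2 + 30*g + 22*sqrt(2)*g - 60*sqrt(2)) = -2*g^4 + 22*g^3 + 18*sqrt(2)*g^3 - 198*sqrt(2)*g^2 - 116*g^2 + 616*g + 540*sqrt(2)*g - 1680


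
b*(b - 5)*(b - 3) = b^3 - 8*b^2 + 15*b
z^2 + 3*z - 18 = (z - 3)*(z + 6)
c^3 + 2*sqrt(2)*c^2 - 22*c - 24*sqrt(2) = (c - 3*sqrt(2))*(c + sqrt(2))*(c + 4*sqrt(2))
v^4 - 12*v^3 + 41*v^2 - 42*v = v*(v - 7)*(v - 3)*(v - 2)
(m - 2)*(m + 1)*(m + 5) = m^3 + 4*m^2 - 7*m - 10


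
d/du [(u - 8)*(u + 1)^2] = 3*(u - 5)*(u + 1)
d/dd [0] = 0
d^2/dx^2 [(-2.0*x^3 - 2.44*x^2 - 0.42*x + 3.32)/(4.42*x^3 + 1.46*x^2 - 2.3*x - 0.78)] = (1.13686837721616e-13*x^7 - 69.5248320000001*x^6 - 171.223728*x^5 + 530.495472*x^4 + 172.591744*x^3 - 215.621184*x^2 - 8.385744*x + 41.2252)/(86.350888*x^9 + 85.569432*x^8 - 106.536144*x^7 - 131.6572*x^6 + 25.236384*x^5 + 65.759136*x^4 + 11.615824*x^3 - 9.713808*x^2 - 4.19796*x - 0.474552)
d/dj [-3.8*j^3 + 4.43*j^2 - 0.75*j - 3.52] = -11.4*j^2 + 8.86*j - 0.75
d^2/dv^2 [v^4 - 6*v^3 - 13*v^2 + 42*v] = 12*v^2 - 36*v - 26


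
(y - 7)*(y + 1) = y^2 - 6*y - 7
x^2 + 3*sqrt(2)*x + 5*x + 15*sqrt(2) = (x + 5)*(x + 3*sqrt(2))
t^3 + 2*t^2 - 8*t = t*(t - 2)*(t + 4)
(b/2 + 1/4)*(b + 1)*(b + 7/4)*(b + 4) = b^4/2 + 29*b^3/8 + 129*b^2/16 + 107*b/16 + 7/4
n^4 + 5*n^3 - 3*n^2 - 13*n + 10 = (n - 1)^2*(n + 2)*(n + 5)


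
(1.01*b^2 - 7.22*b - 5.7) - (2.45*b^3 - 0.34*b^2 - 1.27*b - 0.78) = -2.45*b^3 + 1.35*b^2 - 5.95*b - 4.92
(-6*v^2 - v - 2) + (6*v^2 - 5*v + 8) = 6 - 6*v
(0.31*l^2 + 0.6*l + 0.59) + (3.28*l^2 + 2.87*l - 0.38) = 3.59*l^2 + 3.47*l + 0.21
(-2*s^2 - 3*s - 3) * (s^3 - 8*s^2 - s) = -2*s^5 + 13*s^4 + 23*s^3 + 27*s^2 + 3*s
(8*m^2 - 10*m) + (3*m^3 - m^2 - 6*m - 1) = 3*m^3 + 7*m^2 - 16*m - 1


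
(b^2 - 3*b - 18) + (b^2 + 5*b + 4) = 2*b^2 + 2*b - 14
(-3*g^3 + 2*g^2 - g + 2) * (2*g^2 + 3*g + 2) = -6*g^5 - 5*g^4 - 2*g^3 + 5*g^2 + 4*g + 4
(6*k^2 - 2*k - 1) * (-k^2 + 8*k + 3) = -6*k^4 + 50*k^3 + 3*k^2 - 14*k - 3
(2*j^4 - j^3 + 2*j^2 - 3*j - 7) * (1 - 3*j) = -6*j^5 + 5*j^4 - 7*j^3 + 11*j^2 + 18*j - 7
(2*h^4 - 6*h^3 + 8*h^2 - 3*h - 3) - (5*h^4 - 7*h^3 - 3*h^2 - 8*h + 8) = -3*h^4 + h^3 + 11*h^2 + 5*h - 11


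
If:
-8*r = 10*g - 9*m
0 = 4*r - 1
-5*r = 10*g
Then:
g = -1/8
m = 1/12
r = 1/4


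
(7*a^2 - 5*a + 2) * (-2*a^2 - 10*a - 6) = -14*a^4 - 60*a^3 + 4*a^2 + 10*a - 12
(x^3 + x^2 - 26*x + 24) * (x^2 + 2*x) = x^5 + 3*x^4 - 24*x^3 - 28*x^2 + 48*x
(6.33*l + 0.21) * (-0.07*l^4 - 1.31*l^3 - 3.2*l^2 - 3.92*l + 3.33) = -0.4431*l^5 - 8.307*l^4 - 20.5311*l^3 - 25.4856*l^2 + 20.2557*l + 0.6993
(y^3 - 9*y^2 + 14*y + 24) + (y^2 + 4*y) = y^3 - 8*y^2 + 18*y + 24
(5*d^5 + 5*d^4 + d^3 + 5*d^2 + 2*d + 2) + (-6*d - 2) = 5*d^5 + 5*d^4 + d^3 + 5*d^2 - 4*d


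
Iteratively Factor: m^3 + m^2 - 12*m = (m)*(m^2 + m - 12) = m*(m - 3)*(m + 4)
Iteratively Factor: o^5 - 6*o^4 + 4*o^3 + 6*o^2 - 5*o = (o + 1)*(o^4 - 7*o^3 + 11*o^2 - 5*o) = (o - 5)*(o + 1)*(o^3 - 2*o^2 + o) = (o - 5)*(o - 1)*(o + 1)*(o^2 - o) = o*(o - 5)*(o - 1)*(o + 1)*(o - 1)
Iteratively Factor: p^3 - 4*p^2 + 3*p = (p - 3)*(p^2 - p) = (p - 3)*(p - 1)*(p)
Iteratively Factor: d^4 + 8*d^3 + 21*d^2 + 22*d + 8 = (d + 1)*(d^3 + 7*d^2 + 14*d + 8) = (d + 1)*(d + 4)*(d^2 + 3*d + 2) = (d + 1)*(d + 2)*(d + 4)*(d + 1)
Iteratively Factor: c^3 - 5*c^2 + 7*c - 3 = (c - 1)*(c^2 - 4*c + 3) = (c - 3)*(c - 1)*(c - 1)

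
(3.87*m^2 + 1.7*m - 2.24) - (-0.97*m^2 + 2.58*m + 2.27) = 4.84*m^2 - 0.88*m - 4.51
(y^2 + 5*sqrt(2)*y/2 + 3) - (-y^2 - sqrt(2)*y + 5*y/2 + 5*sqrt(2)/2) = 2*y^2 - 5*y/2 + 7*sqrt(2)*y/2 - 5*sqrt(2)/2 + 3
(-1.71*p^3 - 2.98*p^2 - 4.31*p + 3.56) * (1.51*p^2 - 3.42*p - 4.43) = -2.5821*p^5 + 1.3484*p^4 + 11.2588*p^3 + 33.3172*p^2 + 6.9181*p - 15.7708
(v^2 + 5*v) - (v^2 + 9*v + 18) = -4*v - 18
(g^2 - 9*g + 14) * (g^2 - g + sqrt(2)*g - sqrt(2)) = g^4 - 10*g^3 + sqrt(2)*g^3 - 10*sqrt(2)*g^2 + 23*g^2 - 14*g + 23*sqrt(2)*g - 14*sqrt(2)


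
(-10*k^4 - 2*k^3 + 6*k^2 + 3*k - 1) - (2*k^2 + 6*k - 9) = -10*k^4 - 2*k^3 + 4*k^2 - 3*k + 8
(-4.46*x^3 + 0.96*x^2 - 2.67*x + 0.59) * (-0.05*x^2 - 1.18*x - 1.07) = 0.223*x^5 + 5.2148*x^4 + 3.7729*x^3 + 2.0939*x^2 + 2.1607*x - 0.6313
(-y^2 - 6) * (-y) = y^3 + 6*y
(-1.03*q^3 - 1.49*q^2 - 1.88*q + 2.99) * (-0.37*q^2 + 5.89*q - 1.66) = 0.3811*q^5 - 5.5154*q^4 - 6.3707*q^3 - 9.7061*q^2 + 20.7319*q - 4.9634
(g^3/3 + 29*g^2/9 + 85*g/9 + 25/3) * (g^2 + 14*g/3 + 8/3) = g^5/3 + 43*g^4/9 + 685*g^3/27 + 61*g^2 + 1730*g/27 + 200/9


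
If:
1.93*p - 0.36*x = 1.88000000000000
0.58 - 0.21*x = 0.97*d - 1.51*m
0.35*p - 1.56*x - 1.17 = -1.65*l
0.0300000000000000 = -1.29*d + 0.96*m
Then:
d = 0.198288580702272*x - 0.592210091472411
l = 0.905887894488931*x + 0.502465065159366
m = 0.266450280318678*x - 0.764532310416052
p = 0.186528497409326*x + 0.974093264248705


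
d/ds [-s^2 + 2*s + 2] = 2 - 2*s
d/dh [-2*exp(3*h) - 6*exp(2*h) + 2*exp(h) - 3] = (-6*exp(2*h) - 12*exp(h) + 2)*exp(h)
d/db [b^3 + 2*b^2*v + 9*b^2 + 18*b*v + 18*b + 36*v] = 3*b^2 + 4*b*v + 18*b + 18*v + 18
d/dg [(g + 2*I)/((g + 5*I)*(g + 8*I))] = (-g^2 - 4*I*g - 14)/(g^4 + 26*I*g^3 - 249*g^2 - 1040*I*g + 1600)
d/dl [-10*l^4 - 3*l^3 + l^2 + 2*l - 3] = -40*l^3 - 9*l^2 + 2*l + 2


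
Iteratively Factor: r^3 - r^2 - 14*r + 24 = (r - 2)*(r^2 + r - 12) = (r - 2)*(r + 4)*(r - 3)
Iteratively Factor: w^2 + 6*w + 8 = (w + 4)*(w + 2)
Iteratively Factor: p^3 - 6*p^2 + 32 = (p - 4)*(p^2 - 2*p - 8) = (p - 4)^2*(p + 2)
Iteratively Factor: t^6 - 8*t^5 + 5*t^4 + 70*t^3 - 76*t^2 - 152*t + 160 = (t - 4)*(t^5 - 4*t^4 - 11*t^3 + 26*t^2 + 28*t - 40) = (t - 4)*(t - 2)*(t^4 - 2*t^3 - 15*t^2 - 4*t + 20) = (t - 4)*(t - 2)*(t - 1)*(t^3 - t^2 - 16*t - 20) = (t - 4)*(t - 2)*(t - 1)*(t + 2)*(t^2 - 3*t - 10) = (t - 4)*(t - 2)*(t - 1)*(t + 2)^2*(t - 5)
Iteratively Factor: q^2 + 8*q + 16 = (q + 4)*(q + 4)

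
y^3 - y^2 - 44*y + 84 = (y - 6)*(y - 2)*(y + 7)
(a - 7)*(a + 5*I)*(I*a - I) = I*a^3 - 5*a^2 - 8*I*a^2 + 40*a + 7*I*a - 35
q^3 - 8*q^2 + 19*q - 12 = (q - 4)*(q - 3)*(q - 1)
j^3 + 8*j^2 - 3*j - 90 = (j - 3)*(j + 5)*(j + 6)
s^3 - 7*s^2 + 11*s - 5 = (s - 5)*(s - 1)^2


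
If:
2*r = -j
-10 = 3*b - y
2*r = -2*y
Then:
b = y/3 - 10/3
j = 2*y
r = -y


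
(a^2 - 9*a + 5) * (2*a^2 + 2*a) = 2*a^4 - 16*a^3 - 8*a^2 + 10*a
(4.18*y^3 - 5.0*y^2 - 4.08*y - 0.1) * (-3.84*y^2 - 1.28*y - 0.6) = -16.0512*y^5 + 13.8496*y^4 + 19.5592*y^3 + 8.6064*y^2 + 2.576*y + 0.06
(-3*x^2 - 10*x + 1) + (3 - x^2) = -4*x^2 - 10*x + 4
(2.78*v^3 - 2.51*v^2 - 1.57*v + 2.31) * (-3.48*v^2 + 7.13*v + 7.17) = -9.6744*v^5 + 28.5562*v^4 + 7.4999*v^3 - 37.2296*v^2 + 5.2134*v + 16.5627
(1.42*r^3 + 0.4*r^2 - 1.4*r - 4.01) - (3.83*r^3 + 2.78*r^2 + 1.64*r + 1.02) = -2.41*r^3 - 2.38*r^2 - 3.04*r - 5.03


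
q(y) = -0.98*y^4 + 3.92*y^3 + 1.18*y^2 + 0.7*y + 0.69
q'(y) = -3.92*y^3 + 11.76*y^2 + 2.36*y + 0.7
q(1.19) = 7.83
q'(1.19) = 13.56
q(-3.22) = -225.56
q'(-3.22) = 245.91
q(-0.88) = -2.27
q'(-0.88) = 10.40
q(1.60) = 14.46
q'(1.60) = 18.53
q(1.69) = 16.17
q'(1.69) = 19.36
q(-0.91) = -2.60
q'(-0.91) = 11.24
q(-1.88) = -34.74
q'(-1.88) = 63.87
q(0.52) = 1.85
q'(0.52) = 4.56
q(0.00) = 0.69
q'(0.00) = 0.70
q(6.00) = -375.99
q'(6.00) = -408.50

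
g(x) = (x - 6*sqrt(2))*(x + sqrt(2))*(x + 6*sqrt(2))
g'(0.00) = -72.00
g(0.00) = -101.82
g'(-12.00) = 326.06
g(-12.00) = -762.18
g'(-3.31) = -48.49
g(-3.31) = 115.73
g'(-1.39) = -70.14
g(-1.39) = -1.70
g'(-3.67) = -41.97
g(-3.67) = 132.03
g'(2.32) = -49.29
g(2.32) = -248.76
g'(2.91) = -38.36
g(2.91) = -274.73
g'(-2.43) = -61.16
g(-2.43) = 67.14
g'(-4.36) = -27.30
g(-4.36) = 156.10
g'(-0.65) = -72.57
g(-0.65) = -54.70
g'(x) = (x - 6*sqrt(2))*(x + sqrt(2)) + (x - 6*sqrt(2))*(x + 6*sqrt(2)) + (x + sqrt(2))*(x + 6*sqrt(2)) = 3*x^2 + 2*sqrt(2)*x - 72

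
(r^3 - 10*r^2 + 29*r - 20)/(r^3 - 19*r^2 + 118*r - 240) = (r^2 - 5*r + 4)/(r^2 - 14*r + 48)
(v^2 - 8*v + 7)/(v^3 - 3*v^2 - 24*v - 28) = (v - 1)/(v^2 + 4*v + 4)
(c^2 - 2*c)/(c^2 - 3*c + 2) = c/(c - 1)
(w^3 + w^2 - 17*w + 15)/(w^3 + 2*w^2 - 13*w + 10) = (w - 3)/(w - 2)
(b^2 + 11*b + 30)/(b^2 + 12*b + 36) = (b + 5)/(b + 6)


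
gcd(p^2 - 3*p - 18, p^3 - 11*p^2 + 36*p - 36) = p - 6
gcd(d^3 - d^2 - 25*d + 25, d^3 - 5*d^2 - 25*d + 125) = d^2 - 25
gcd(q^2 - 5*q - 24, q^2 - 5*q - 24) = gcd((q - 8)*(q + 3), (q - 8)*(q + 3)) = q^2 - 5*q - 24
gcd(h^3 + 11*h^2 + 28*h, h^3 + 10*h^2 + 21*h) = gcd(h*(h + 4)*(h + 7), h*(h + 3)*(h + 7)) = h^2 + 7*h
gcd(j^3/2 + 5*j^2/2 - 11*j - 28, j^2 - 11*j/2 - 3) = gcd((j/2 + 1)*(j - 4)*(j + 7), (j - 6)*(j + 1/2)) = 1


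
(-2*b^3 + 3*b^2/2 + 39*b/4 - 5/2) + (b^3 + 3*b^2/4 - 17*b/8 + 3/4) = -b^3 + 9*b^2/4 + 61*b/8 - 7/4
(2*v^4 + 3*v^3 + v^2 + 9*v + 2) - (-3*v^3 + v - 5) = 2*v^4 + 6*v^3 + v^2 + 8*v + 7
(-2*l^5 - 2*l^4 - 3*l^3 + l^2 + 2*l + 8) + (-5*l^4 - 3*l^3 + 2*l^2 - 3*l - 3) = -2*l^5 - 7*l^4 - 6*l^3 + 3*l^2 - l + 5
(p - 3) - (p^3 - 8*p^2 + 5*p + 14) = -p^3 + 8*p^2 - 4*p - 17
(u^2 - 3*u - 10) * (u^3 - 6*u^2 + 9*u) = u^5 - 9*u^4 + 17*u^3 + 33*u^2 - 90*u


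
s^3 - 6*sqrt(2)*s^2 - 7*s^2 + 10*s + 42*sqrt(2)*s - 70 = (s - 7)*(s - 5*sqrt(2))*(s - sqrt(2))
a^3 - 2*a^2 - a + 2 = (a - 2)*(a - 1)*(a + 1)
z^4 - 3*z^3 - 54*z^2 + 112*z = z*(z - 8)*(z - 2)*(z + 7)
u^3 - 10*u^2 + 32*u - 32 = (u - 4)^2*(u - 2)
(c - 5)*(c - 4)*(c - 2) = c^3 - 11*c^2 + 38*c - 40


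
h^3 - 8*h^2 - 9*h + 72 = (h - 8)*(h - 3)*(h + 3)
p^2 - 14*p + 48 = (p - 8)*(p - 6)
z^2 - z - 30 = (z - 6)*(z + 5)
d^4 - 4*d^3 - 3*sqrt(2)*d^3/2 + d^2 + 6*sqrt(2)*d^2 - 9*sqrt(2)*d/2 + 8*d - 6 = (d - 3)*(d - 1)*(d - 2*sqrt(2))*(d + sqrt(2)/2)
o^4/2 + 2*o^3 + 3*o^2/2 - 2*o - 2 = (o/2 + 1)*(o - 1)*(o + 1)*(o + 2)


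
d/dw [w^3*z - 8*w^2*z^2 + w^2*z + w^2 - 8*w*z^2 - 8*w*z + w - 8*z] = 3*w^2*z - 16*w*z^2 + 2*w*z + 2*w - 8*z^2 - 8*z + 1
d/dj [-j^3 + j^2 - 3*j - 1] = -3*j^2 + 2*j - 3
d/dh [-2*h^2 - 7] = -4*h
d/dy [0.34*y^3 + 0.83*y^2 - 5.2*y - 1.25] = 1.02*y^2 + 1.66*y - 5.2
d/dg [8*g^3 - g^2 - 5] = 2*g*(12*g - 1)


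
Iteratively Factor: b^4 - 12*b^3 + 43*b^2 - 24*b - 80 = (b + 1)*(b^3 - 13*b^2 + 56*b - 80) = (b - 4)*(b + 1)*(b^2 - 9*b + 20) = (b - 4)^2*(b + 1)*(b - 5)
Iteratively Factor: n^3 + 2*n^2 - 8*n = (n)*(n^2 + 2*n - 8) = n*(n - 2)*(n + 4)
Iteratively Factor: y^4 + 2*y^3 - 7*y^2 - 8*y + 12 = (y - 1)*(y^3 + 3*y^2 - 4*y - 12) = (y - 1)*(y + 2)*(y^2 + y - 6) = (y - 1)*(y + 2)*(y + 3)*(y - 2)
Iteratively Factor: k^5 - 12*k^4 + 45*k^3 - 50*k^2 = (k - 5)*(k^4 - 7*k^3 + 10*k^2) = k*(k - 5)*(k^3 - 7*k^2 + 10*k) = k*(k - 5)^2*(k^2 - 2*k) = k^2*(k - 5)^2*(k - 2)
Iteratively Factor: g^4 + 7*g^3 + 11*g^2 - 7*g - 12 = (g - 1)*(g^3 + 8*g^2 + 19*g + 12) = (g - 1)*(g + 4)*(g^2 + 4*g + 3) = (g - 1)*(g + 1)*(g + 4)*(g + 3)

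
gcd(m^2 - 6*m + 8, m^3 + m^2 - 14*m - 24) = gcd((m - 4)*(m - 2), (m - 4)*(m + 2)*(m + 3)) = m - 4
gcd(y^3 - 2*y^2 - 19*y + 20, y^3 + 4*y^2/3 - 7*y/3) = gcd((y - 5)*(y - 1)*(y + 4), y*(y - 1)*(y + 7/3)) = y - 1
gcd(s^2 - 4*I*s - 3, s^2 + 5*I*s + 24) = s - 3*I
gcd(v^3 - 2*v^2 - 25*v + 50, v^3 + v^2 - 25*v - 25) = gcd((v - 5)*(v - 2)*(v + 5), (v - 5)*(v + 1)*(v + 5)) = v^2 - 25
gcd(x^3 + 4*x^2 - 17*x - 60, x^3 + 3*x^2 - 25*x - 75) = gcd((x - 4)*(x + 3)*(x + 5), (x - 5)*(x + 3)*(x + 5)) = x^2 + 8*x + 15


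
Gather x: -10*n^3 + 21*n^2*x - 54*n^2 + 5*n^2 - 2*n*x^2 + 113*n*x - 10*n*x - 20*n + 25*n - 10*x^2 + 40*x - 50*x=-10*n^3 - 49*n^2 + 5*n + x^2*(-2*n - 10) + x*(21*n^2 + 103*n - 10)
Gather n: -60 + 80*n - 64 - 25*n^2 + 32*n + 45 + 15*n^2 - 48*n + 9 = -10*n^2 + 64*n - 70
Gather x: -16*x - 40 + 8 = -16*x - 32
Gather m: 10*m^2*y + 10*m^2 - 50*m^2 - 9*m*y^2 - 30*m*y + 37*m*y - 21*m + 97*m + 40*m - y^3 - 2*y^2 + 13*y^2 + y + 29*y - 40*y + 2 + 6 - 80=m^2*(10*y - 40) + m*(-9*y^2 + 7*y + 116) - y^3 + 11*y^2 - 10*y - 72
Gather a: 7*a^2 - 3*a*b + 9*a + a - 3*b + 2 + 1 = 7*a^2 + a*(10 - 3*b) - 3*b + 3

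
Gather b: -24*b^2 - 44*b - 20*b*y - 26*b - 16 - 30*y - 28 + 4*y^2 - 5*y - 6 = -24*b^2 + b*(-20*y - 70) + 4*y^2 - 35*y - 50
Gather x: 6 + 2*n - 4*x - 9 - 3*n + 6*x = -n + 2*x - 3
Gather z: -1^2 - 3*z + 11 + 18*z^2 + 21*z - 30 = 18*z^2 + 18*z - 20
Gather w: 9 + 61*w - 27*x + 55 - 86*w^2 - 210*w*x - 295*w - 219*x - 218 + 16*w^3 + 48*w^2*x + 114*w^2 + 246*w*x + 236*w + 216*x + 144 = 16*w^3 + w^2*(48*x + 28) + w*(36*x + 2) - 30*x - 10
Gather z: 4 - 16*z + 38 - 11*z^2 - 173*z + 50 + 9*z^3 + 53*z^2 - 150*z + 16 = 9*z^3 + 42*z^2 - 339*z + 108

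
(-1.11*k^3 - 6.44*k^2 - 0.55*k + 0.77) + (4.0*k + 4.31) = -1.11*k^3 - 6.44*k^2 + 3.45*k + 5.08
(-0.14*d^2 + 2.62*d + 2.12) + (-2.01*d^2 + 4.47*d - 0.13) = -2.15*d^2 + 7.09*d + 1.99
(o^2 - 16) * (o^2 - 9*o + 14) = o^4 - 9*o^3 - 2*o^2 + 144*o - 224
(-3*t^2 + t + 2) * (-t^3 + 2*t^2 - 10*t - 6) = 3*t^5 - 7*t^4 + 30*t^3 + 12*t^2 - 26*t - 12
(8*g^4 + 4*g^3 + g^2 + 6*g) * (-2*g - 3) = -16*g^5 - 32*g^4 - 14*g^3 - 15*g^2 - 18*g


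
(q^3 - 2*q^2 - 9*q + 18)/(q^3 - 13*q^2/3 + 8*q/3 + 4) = 3*(q + 3)/(3*q + 2)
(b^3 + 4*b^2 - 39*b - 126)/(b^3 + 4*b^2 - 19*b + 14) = (b^2 - 3*b - 18)/(b^2 - 3*b + 2)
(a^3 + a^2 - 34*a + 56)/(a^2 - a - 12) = (a^2 + 5*a - 14)/(a + 3)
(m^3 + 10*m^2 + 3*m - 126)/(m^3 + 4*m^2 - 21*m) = (m + 6)/m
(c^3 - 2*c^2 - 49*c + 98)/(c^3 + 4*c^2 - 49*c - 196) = (c - 2)/(c + 4)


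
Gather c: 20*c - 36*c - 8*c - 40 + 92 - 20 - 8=24 - 24*c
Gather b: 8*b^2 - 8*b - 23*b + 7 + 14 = 8*b^2 - 31*b + 21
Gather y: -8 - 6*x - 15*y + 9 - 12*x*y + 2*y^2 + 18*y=-6*x + 2*y^2 + y*(3 - 12*x) + 1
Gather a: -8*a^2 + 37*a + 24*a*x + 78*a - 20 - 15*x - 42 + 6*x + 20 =-8*a^2 + a*(24*x + 115) - 9*x - 42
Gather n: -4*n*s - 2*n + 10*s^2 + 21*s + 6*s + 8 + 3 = n*(-4*s - 2) + 10*s^2 + 27*s + 11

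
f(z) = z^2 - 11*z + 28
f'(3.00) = -5.00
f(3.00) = 4.00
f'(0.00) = -11.00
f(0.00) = 28.00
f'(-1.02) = -13.04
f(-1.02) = 40.26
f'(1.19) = -8.62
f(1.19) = 16.33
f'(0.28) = -10.44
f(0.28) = 25.00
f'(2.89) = -5.22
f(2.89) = 4.56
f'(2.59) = -5.82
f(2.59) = 6.22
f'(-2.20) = -15.40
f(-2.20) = 57.04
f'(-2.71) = -16.42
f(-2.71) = 65.15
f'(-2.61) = -16.22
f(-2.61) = 63.52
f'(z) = 2*z - 11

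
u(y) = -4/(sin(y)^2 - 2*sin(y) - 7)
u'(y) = -4*(-2*sin(y)*cos(y) + 2*cos(y))/(sin(y)^2 - 2*sin(y) - 7)^2 = 8*(sin(y) - 1)*cos(y)/(2*sin(y) + cos(y)^2 + 6)^2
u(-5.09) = 0.50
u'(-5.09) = -0.00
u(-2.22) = 0.84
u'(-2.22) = 0.38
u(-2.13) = 0.87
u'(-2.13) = 0.37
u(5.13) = 0.92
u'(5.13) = -0.33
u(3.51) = 0.65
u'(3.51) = 0.27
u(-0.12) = 0.59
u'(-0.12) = -0.20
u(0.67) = 0.51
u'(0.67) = -0.04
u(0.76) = 0.51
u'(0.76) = -0.03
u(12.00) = 0.71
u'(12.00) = -0.33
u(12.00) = 0.71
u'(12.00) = -0.33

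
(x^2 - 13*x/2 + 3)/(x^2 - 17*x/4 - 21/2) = 2*(2*x - 1)/(4*x + 7)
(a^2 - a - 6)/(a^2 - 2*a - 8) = (a - 3)/(a - 4)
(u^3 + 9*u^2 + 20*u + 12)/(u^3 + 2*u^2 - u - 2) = (u + 6)/(u - 1)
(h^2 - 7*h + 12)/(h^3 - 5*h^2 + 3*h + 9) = (h - 4)/(h^2 - 2*h - 3)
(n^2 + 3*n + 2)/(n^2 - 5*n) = (n^2 + 3*n + 2)/(n*(n - 5))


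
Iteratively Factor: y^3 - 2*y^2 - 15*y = (y - 5)*(y^2 + 3*y) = (y - 5)*(y + 3)*(y)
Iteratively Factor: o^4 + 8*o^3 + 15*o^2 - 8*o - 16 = (o - 1)*(o^3 + 9*o^2 + 24*o + 16) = (o - 1)*(o + 4)*(o^2 + 5*o + 4) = (o - 1)*(o + 4)^2*(o + 1)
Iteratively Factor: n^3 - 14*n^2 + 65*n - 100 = (n - 5)*(n^2 - 9*n + 20) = (n - 5)*(n - 4)*(n - 5)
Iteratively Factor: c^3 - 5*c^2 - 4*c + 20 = (c - 5)*(c^2 - 4) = (c - 5)*(c - 2)*(c + 2)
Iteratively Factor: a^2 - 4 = (a + 2)*(a - 2)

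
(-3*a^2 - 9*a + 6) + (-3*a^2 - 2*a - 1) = -6*a^2 - 11*a + 5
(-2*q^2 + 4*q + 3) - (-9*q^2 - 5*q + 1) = 7*q^2 + 9*q + 2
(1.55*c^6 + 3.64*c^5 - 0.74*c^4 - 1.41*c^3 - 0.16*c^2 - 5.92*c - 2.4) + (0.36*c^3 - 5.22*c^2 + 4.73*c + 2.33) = 1.55*c^6 + 3.64*c^5 - 0.74*c^4 - 1.05*c^3 - 5.38*c^2 - 1.19*c - 0.0699999999999998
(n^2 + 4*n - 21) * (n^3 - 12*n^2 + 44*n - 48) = n^5 - 8*n^4 - 25*n^3 + 380*n^2 - 1116*n + 1008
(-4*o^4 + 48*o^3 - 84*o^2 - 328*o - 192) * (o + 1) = -4*o^5 + 44*o^4 - 36*o^3 - 412*o^2 - 520*o - 192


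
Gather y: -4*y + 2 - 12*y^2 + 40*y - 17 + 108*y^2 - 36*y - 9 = 96*y^2 - 24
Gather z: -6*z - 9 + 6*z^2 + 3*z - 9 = 6*z^2 - 3*z - 18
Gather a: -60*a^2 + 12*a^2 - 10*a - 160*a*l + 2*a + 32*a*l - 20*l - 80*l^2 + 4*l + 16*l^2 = -48*a^2 + a*(-128*l - 8) - 64*l^2 - 16*l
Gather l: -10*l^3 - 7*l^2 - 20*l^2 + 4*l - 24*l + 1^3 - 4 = -10*l^3 - 27*l^2 - 20*l - 3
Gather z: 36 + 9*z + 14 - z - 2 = 8*z + 48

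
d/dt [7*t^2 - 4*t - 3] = 14*t - 4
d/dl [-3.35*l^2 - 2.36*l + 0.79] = -6.7*l - 2.36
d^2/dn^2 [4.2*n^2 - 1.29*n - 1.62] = 8.40000000000000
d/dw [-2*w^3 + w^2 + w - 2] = -6*w^2 + 2*w + 1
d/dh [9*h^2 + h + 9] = 18*h + 1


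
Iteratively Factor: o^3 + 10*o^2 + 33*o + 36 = (o + 3)*(o^2 + 7*o + 12) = (o + 3)*(o + 4)*(o + 3)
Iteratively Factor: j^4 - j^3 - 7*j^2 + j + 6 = (j + 1)*(j^3 - 2*j^2 - 5*j + 6) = (j - 3)*(j + 1)*(j^2 + j - 2) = (j - 3)*(j + 1)*(j + 2)*(j - 1)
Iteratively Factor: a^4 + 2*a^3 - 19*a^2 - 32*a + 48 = (a + 4)*(a^3 - 2*a^2 - 11*a + 12) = (a + 3)*(a + 4)*(a^2 - 5*a + 4) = (a - 1)*(a + 3)*(a + 4)*(a - 4)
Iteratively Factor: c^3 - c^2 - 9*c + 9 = (c + 3)*(c^2 - 4*c + 3) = (c - 1)*(c + 3)*(c - 3)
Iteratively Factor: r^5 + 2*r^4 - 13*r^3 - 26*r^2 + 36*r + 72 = (r - 2)*(r^4 + 4*r^3 - 5*r^2 - 36*r - 36) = (r - 2)*(r + 2)*(r^3 + 2*r^2 - 9*r - 18) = (r - 2)*(r + 2)*(r + 3)*(r^2 - r - 6) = (r - 3)*(r - 2)*(r + 2)*(r + 3)*(r + 2)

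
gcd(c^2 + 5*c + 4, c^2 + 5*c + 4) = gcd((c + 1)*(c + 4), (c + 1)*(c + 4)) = c^2 + 5*c + 4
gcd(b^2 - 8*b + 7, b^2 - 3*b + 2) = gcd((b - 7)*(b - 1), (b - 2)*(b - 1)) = b - 1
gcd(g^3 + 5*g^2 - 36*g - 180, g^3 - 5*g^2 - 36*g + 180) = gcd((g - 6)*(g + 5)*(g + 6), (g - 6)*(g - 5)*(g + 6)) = g^2 - 36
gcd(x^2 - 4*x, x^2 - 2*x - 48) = 1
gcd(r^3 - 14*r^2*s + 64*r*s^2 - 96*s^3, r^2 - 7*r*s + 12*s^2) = r - 4*s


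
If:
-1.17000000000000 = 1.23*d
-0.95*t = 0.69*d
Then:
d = -0.95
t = 0.69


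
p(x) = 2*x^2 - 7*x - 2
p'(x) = 4*x - 7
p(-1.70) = 15.68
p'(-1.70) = -13.80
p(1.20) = -7.52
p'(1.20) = -2.20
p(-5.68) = 102.28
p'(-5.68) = -29.72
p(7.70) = 62.68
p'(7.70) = 23.80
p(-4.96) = 81.92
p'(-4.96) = -26.84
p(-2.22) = 23.40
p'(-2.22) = -15.88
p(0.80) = -6.32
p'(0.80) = -3.80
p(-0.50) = 2.00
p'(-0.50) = -9.00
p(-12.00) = 370.00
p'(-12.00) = -55.00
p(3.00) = -5.00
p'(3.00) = 5.00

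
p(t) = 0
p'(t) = 0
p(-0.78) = 0.00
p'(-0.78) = 0.00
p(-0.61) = 0.00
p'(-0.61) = 0.00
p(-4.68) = 0.00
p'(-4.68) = 0.00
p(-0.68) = 0.00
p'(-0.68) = 0.00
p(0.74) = 0.00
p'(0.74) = 0.00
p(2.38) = 0.00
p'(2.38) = 0.00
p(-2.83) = 0.00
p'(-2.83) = 0.00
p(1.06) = 0.00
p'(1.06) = 0.00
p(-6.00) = 0.00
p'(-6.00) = 0.00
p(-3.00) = 0.00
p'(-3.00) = 0.00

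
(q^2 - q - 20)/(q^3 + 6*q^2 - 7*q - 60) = (q - 5)/(q^2 + 2*q - 15)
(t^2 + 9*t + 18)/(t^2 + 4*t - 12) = (t + 3)/(t - 2)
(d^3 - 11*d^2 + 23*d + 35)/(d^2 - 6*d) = (d^3 - 11*d^2 + 23*d + 35)/(d*(d - 6))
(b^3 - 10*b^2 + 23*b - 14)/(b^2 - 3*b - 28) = (b^2 - 3*b + 2)/(b + 4)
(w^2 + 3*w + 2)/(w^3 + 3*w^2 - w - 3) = (w + 2)/(w^2 + 2*w - 3)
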